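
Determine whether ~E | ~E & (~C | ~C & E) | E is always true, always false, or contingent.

always true

~E | ~E & (~C | ~C & E) | E
= ~E | ~E & ~C | E   — absorption
= ~E | E   — absorption
= 1   — complement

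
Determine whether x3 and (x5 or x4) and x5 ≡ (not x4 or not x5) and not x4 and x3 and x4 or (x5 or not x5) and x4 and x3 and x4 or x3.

E1: x3 and (x5 or x4) and x5
    = x3 and x5   — absorption
E2: (not x4 or not x5) and not x4 and x3 and x4 or (x5 or not x5) and x4 and x3 and x4 or x3
    = not x4 and x3 and x4 or (x5 or not x5) and x4 and x3 and x4 or x3   — absorption
    = not x4 and x3 and x4 or x4 and x3 and x4 or x3   — complement / identity
    = x3 and x4 or x3   — distribution
    = x3   — absorption
These differ: at x3=1, x4=0, x5=0, E1 = 0 but E2 = 1.

No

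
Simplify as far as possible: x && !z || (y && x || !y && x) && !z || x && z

x

x && !z || (y && x || !y && x) && !z || x && z
= x && !z || x && !z || x && z
= x && !z || x && z
= x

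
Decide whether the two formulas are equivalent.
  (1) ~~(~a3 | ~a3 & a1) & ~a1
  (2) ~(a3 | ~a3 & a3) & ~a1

E1: ~~(~a3 | ~a3 & a1) & ~a1
    = ~~~a3 & ~a1
    = ~a3 & ~a1
E2: ~(a3 | ~a3 & a3) & ~a1
    = ~a3 & ~a1
Both reduce to ~a3 & ~a1, so they are equivalent.

Yes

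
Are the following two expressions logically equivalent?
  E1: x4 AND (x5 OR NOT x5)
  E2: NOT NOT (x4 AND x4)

Yes

E1: x4 AND (x5 OR NOT x5)
    = x4
E2: NOT NOT (x4 AND x4)
    = x4 AND x4
    = x4
Both reduce to x4, so they are equivalent.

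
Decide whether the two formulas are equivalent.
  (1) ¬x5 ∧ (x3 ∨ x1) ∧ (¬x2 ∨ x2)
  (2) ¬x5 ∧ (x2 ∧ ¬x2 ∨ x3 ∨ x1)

Yes

E1: ¬x5 ∧ (x3 ∨ x1) ∧ (¬x2 ∨ x2)
    = ¬x5 ∧ (x3 ∨ x1)
E2: ¬x5 ∧ (x2 ∧ ¬x2 ∨ x3 ∨ x1)
    = ¬x5 ∧ (x3 ∨ x1)
Both reduce to ¬x5 ∧ (x3 ∨ x1), so they are equivalent.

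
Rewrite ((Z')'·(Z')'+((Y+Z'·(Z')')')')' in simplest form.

((Z')'·(Z')'+((Y+Z'·(Z')')')')'
= ((Z')'+((Y+Z'·(Z')')')')'   [idempotence]
= Z'·(Y+Z'·(Z')')'   [De Morgan]
= Z'·(Y+Z'·Z)'   [double negation]
= Z'·Y'   [complement / identity]

Z'·Y'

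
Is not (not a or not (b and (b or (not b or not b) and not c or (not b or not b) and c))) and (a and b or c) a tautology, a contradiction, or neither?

neither

not (not a or not (b and (b or (not b or not b) and not c or (not b or not b) and c))) and (a and b or c)
= a and b and (b or (not b or not b) and not c or (not b or not b) and c) and (a and b or c)   — De Morgan
= a and b and (b or not b or not b) and (a and b or c)   — distribution
= a and b and (b or not b) and (a and b or c)   — idempotence
= a and b and (a and b or c)   — complement / identity
= a and b   — absorption
This depends on a, b, so it is not a constant.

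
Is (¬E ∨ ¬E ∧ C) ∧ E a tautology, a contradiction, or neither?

contradiction

(¬E ∨ ¬E ∧ C) ∧ E
= ¬E ∧ E   [absorption]
= False   [complement]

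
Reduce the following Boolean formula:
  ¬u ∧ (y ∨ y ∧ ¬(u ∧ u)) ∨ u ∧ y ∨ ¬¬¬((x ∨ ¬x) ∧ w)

y ∨ ¬w

¬u ∧ (y ∨ y ∧ ¬(u ∧ u)) ∨ u ∧ y ∨ ¬¬¬((x ∨ ¬x) ∧ w)
= ¬u ∧ (y ∨ y ∧ ¬(u ∧ u)) ∨ u ∧ y ∨ ¬((x ∨ ¬x) ∧ w)   (double negation)
= ¬u ∧ (y ∨ y ∧ ¬u) ∨ u ∧ y ∨ ¬((x ∨ ¬x) ∧ w)   (idempotence)
= ¬u ∧ y ∨ u ∧ y ∨ ¬((x ∨ ¬x) ∧ w)   (absorption)
= ¬u ∧ y ∨ u ∧ y ∨ ¬w   (complement / identity)
= y ∨ ¬w   (distribution)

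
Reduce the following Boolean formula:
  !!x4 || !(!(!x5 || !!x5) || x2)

!!x4 || !(!(!x5 || !!x5) || x2)
= x4 || !(!(!x5 || !!x5) || x2)   — double negation
= x4 || !(x5 && !x5 || x2)   — De Morgan
= x4 || !x2   — complement / identity

x4 || !x2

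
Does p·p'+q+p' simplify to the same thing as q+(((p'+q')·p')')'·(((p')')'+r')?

E1: p·p'+q+p'
    = q+p'   [complement / identity]
E2: q+(((p'+q')·p')')'·(((p')')'+r')
    = q+((p')')'·(((p')')'+r')   [absorption]
    = q+((p')')'   [absorption]
    = q+p'   [double negation]
Both reduce to q+p', so they are equivalent.

Yes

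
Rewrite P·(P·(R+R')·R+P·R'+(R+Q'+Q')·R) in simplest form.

P·(P·(R+R')·R+P·R'+(R+Q'+Q')·R)
= P·(P·(R+R')·R+P·R'+(R+Q')·R)   (idempotence)
= P·(P·R+P·R'+(R+Q')·R)   (complement / identity)
= P·(P·R+P·R'+R)   (absorption)
= P·(P+R)   (distribution)
= P   (absorption)

P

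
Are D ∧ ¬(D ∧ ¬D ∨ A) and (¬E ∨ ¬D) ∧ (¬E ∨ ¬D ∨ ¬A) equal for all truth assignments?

No

E1: D ∧ ¬(D ∧ ¬D ∨ A)
    = D ∧ ¬A
E2: (¬E ∨ ¬D) ∧ (¬E ∨ ¬D ∨ ¬A)
    = ¬E ∨ ¬D
These differ: at A=1, D=0, E=0, E1 = 0 but E2 = 1.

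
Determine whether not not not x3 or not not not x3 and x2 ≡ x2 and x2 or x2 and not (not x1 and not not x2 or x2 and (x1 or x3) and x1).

E1: not not not x3 or not not not x3 and x2
    = not not not x3
    = not x3
E2: x2 and x2 or x2 and not (not x1 and not not x2 or x2 and (x1 or x3) and x1)
    = x2 and x2 or x2 and not (not x1 and not not x2 or x2 and x1)
    = x2 and x2 or x2 and not (not x1 and x2 or x2 and x1)
    = x2 and x2 or x2 and not x2
    = x2
These differ: at x1=0, x2=0, x3=0, E1 = 1 but E2 = 0.

No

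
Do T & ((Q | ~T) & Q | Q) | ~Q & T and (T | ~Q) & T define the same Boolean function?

E1: T & ((Q | ~T) & Q | Q) | ~Q & T
    = T & (Q | Q) | ~Q & T   — absorption
    = T & Q | ~Q & T   — idempotence
    = T   — distribution
E2: (T | ~Q) & T
    = T   — absorption
Both reduce to T, so they are equivalent.

Yes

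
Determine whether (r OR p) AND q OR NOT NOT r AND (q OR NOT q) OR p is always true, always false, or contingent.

(r OR p) AND q OR NOT NOT r AND (q OR NOT q) OR p
= (r OR p) AND q OR r AND (q OR NOT q) OR p   [double negation]
= (r OR p) AND q OR r OR p   [complement / identity]
= r OR p   [absorption]
This depends on p, r, so it is not a constant.

contingent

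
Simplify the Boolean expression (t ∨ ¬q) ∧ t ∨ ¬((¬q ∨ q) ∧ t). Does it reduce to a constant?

True

(t ∨ ¬q) ∧ t ∨ ¬((¬q ∨ q) ∧ t)
= t ∨ ¬((¬q ∨ q) ∧ t)
= t ∨ ¬t
= True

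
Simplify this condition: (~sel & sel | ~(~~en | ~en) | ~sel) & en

(~sel & sel | ~(~~en | ~en) | ~sel) & en
= (~(~~en | ~en) | ~sel) & en   [complement / identity]
= (~en & en | ~sel) & en   [De Morgan]
= ~sel & en   [complement / identity]

~sel & en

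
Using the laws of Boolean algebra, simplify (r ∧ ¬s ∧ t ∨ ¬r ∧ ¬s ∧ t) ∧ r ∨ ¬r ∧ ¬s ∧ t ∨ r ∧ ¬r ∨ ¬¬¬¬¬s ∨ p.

(r ∧ ¬s ∧ t ∨ ¬r ∧ ¬s ∧ t) ∧ r ∨ ¬r ∧ ¬s ∧ t ∨ r ∧ ¬r ∨ ¬¬¬¬¬s ∨ p
= ¬s ∧ t ∧ r ∨ ¬r ∧ ¬s ∧ t ∨ r ∧ ¬r ∨ ¬¬¬¬¬s ∨ p   [distribution]
= ¬s ∧ t ∧ r ∨ ¬r ∧ ¬s ∧ t ∨ ¬¬¬¬¬s ∨ p   [complement / identity]
= ¬s ∧ t ∨ ¬¬¬¬¬s ∨ p   [distribution]
= ¬s ∧ t ∨ ¬¬¬s ∨ p   [double negation]
= ¬s ∧ t ∨ ¬s ∨ p   [double negation]
= ¬s ∨ p   [absorption]

¬s ∨ p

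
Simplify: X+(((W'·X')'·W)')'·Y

X+(((W'·X')'·W)')'·Y
= X+(((W+X)·W)')'·Y   — De Morgan
= X+(W+X)·W·Y   — double negation
= X+W·Y   — absorption

X+W·Y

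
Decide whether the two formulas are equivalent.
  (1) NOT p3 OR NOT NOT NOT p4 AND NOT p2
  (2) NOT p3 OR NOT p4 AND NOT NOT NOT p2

E1: NOT p3 OR NOT NOT NOT p4 AND NOT p2
    = NOT p3 OR NOT p4 AND NOT p2   [double negation]
E2: NOT p3 OR NOT p4 AND NOT NOT NOT p2
    = NOT p3 OR NOT p4 AND NOT p2   [double negation]
Both reduce to NOT p3 OR NOT p4 AND NOT p2, so they are equivalent.

Yes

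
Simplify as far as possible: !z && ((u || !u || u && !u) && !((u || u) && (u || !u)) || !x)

!z && ((u || !u || u && !u) && !((u || u) && (u || !u)) || !x)
= !z && ((u || !u || u && !u) && !(u || u && !u) || !x)   [distribution]
= !z && ((u || !u) && !(u || u && !u) || !x)   [complement / identity]
= !z && ((u || !u) && !u || !x)   [complement / identity]
= !z && (!u || !x)   [complement / identity]

!z && (!u || !x)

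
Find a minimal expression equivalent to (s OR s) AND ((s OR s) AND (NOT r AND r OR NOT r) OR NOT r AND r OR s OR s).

(s OR s) AND ((s OR s) AND (NOT r AND r OR NOT r) OR NOT r AND r OR s OR s)
= (s OR s) AND ((s OR s) AND NOT r OR NOT r AND r OR s OR s)   — complement / identity
= (s OR s) AND ((s OR s) AND NOT r OR s OR s)   — complement / identity
= (s OR s) AND (s OR s)   — absorption
= s OR s   — idempotence
= s   — idempotence

s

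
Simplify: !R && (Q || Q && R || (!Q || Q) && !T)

!R && (Q || !T)

!R && (Q || Q && R || (!Q || Q) && !T)
= !R && (Q || Q && R || !T)   (complement / identity)
= !R && (Q || !T)   (absorption)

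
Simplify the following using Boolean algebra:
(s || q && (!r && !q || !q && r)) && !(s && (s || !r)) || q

(s || q && (!r && !q || !q && r)) && !(s && (s || !r)) || q
= (s || q && !q) && !(s && (s || !r)) || q   — distribution
= s && !(s && (s || !r)) || q   — complement / identity
= s && !s || q   — absorption
= q   — complement / identity

q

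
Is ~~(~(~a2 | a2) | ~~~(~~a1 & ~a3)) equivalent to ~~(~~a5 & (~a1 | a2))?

No

E1: ~~(~(~a2 | a2) | ~~~(~~a1 & ~a3))
    = ~~(~(~a2 | a2) | ~(~~a1 & ~a3))   — double negation
    = ~((~a2 | a2) & ~~a1 & ~a3)   — De Morgan
    = ~(~~a1 & ~a3)   — complement / identity
    = ~a1 | a3   — De Morgan
E2: ~~(~~a5 & (~a1 | a2))
    = ~~(a5 & (~a1 | a2))   — double negation
    = a5 & (~a1 | a2)   — double negation
These differ: at a1=0, a2=0, a3=1, a5=0, E1 = 1 but E2 = 0.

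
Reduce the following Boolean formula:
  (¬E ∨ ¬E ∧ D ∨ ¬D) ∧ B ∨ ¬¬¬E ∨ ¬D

(¬E ∨ ¬E ∧ D ∨ ¬D) ∧ B ∨ ¬¬¬E ∨ ¬D
= (¬E ∨ ¬D) ∧ B ∨ ¬¬¬E ∨ ¬D   — absorption
= (¬E ∨ ¬D) ∧ B ∨ ¬E ∨ ¬D   — double negation
= ¬E ∨ ¬D   — absorption

¬E ∨ ¬D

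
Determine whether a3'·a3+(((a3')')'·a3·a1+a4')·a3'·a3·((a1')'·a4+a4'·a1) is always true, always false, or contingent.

always false

a3'·a3+(((a3')')'·a3·a1+a4')·a3'·a3·((a1')'·a4+a4'·a1)
= a3'·a3+(a3'·a3·a1+a4')·a3'·a3·((a1')'·a4+a4'·a1)   [double negation]
= a3'·a3+(a3'·a3·a1+a4')·a3'·a3·(a1·a4+a4'·a1)   [double negation]
= a3'·a3+(a3'·a3·a1+a4')·a3'·a3·a1   [distribution]
= a3'·a3+a3'·a3·a1   [absorption]
= a3'·a3   [absorption]
= 0   [complement]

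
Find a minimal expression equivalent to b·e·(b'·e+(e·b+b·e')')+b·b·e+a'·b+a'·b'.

b·e·(b'·e+(e·b+b·e')')+b·b·e+a'·b+a'·b'
= b·e·(b'·e+b')+b·b·e+a'·b+a'·b'   (distribution)
= b·e·(b'·e+b')+b·b·e+a'   (distribution)
= b·e·b'+b·b·e+a'   (absorption)
= b·e+a'   (distribution)

b·e+a'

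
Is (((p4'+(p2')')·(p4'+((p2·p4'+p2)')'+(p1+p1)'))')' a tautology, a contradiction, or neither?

neither

(((p4'+(p2')')·(p4'+((p2·p4'+p2)')'+(p1+p1)'))')'
= (((p4'+(p2')')·(p4'+(p2')'+(p1+p1)'))')'   [absorption]
= (((p4'+(p2')')·(p4'+(p2')'+p1'))')'   [idempotence]
= ((p4'+(p2')')')'   [absorption]
= ((p4'+p2)')'   [double negation]
= p4'+p2   [double negation]
This depends on p2, p4, so it is not a constant.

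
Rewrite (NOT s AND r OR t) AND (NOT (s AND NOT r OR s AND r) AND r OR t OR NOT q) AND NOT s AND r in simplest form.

NOT s AND r

(NOT s AND r OR t) AND (NOT (s AND NOT r OR s AND r) AND r OR t OR NOT q) AND NOT s AND r
= (NOT s AND r OR t) AND (NOT s AND r OR t OR NOT q) AND NOT s AND r   (distribution)
= (NOT s AND r OR t) AND NOT s AND r   (absorption)
= NOT s AND r   (absorption)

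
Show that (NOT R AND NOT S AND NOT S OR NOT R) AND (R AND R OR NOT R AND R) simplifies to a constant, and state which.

(NOT R AND NOT S AND NOT S OR NOT R) AND (R AND R OR NOT R AND R)
= (NOT R AND NOT S AND NOT S OR NOT R) AND R   — distribution
= (NOT R AND NOT S OR NOT R) AND R   — idempotence
= NOT R AND R   — absorption
= FALSE   — complement

FALSE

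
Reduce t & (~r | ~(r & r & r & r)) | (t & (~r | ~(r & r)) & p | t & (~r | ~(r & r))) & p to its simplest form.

t & (~r | ~(r & r & r & r)) | (t & (~r | ~(r & r)) & p | t & (~r | ~(r & r))) & p
= t & (~r | ~(r & r & r & r)) | t & (~r | ~(r & r)) & p
= t & (~r | ~(r & r)) | t & (~r | ~(r & r)) & p
= t & (~r | ~(r & r))
= t & (~r | ~r)
= t & ~r

t & ~r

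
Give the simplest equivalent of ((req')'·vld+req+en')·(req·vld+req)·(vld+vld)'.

((req')'·vld+req+en')·(req·vld+req)·(vld+vld)'
= (req·vld+req+en')·(req·vld+req)·(vld+vld)'   — double negation
= (req·vld+req)·(vld+vld)'   — absorption
= req·(vld+vld)'   — absorption
= req·vld'   — idempotence

req·vld'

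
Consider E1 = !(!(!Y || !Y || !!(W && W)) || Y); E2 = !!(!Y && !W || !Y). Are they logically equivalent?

Yes

E1: !(!(!Y || !Y || !!(W && W)) || Y)
    = !(!(!Y || !!(W && W)) || Y)
    = !(!(!Y || !!W) || Y)
    = !(Y && !W || Y)
    = !Y
E2: !!(!Y && !W || !Y)
    = !!!Y
    = !Y
Both reduce to !Y, so they are equivalent.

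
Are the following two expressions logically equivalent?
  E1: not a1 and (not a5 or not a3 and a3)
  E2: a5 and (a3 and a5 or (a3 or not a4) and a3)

No

E1: not a1 and (not a5 or not a3 and a3)
    = not a1 and not a5   [complement / identity]
E2: a5 and (a3 and a5 or (a3 or not a4) and a3)
    = a5 and (a3 and a5 or a3)   [absorption]
    = a5 and a3   [absorption]
These differ: at a1=0, a3=1, a4=0, a5=0, E1 = 1 but E2 = 0.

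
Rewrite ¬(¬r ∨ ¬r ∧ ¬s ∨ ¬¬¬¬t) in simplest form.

r ∧ ¬t

¬(¬r ∨ ¬r ∧ ¬s ∨ ¬¬¬¬t)
= ¬(¬r ∨ ¬r ∧ ¬s ∨ ¬¬t)   — double negation
= ¬(¬r ∨ ¬¬t)   — absorption
= r ∧ ¬t   — De Morgan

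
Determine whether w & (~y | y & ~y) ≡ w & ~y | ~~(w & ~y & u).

Yes

E1: w & (~y | y & ~y)
    = w & ~y   [complement / identity]
E2: w & ~y | ~~(w & ~y & u)
    = w & ~y | w & ~y & u   [double negation]
    = w & ~y   [absorption]
Both reduce to w & ~y, so they are equivalent.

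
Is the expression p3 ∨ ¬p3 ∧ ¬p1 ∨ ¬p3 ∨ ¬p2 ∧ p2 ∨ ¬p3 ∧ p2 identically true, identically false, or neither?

p3 ∨ ¬p3 ∧ ¬p1 ∨ ¬p3 ∨ ¬p2 ∧ p2 ∨ ¬p3 ∧ p2
= p3 ∨ ¬p3 ∨ ¬p2 ∧ p2 ∨ ¬p3 ∧ p2   [absorption]
= p3 ∨ ¬p3 ∨ ¬p3 ∧ p2   [complement / identity]
= p3 ∨ ¬p3   [absorption]
= True   [complement]

identically true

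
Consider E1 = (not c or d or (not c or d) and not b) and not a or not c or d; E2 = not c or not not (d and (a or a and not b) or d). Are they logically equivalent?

Yes

E1: (not c or d or (not c or d) and not b) and not a or not c or d
    = (not c or d) and not a or not c or d
    = not c or d
E2: not c or not not (d and (a or a and not b) or d)
    = not c or not not (d and a or d)
    = not c or d and a or d
    = not c or d
Both reduce to not c or d, so they are equivalent.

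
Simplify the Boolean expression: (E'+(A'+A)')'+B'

E+B'

(E'+(A'+A)')'+B'
= E·(A'+A)+B'   (De Morgan)
= E+B'   (complement / identity)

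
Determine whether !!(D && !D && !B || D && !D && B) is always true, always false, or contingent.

!!(D && !D && !B || D && !D && B)
= D && !D && !B || D && !D && B   [double negation]
= D && !D   [distribution]
= false   [complement]

always false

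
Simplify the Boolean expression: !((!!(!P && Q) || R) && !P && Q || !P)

!((!!(!P && Q) || R) && !P && Q || !P)
= !((!P && Q || R) && !P && Q || !P)   — double negation
= !(!P && Q || !P)   — absorption
= !!P   — absorption
= P   — double negation

P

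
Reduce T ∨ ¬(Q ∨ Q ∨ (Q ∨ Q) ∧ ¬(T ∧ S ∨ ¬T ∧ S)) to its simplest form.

T ∨ ¬Q

T ∨ ¬(Q ∨ Q ∨ (Q ∨ Q) ∧ ¬(T ∧ S ∨ ¬T ∧ S))
= T ∨ ¬(Q ∨ Q ∨ (Q ∨ Q) ∧ ¬S)   [distribution]
= T ∨ ¬(Q ∨ Q)   [absorption]
= T ∨ ¬Q   [idempotence]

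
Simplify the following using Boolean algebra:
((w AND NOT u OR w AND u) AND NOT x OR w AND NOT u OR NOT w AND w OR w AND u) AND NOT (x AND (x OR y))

((w AND NOT u OR w AND u) AND NOT x OR w AND NOT u OR NOT w AND w OR w AND u) AND NOT (x AND (x OR y))
= ((w AND NOT u OR w AND u) AND NOT x OR w AND NOT u OR NOT w AND w OR w AND u) AND NOT x
= ((w AND NOT u OR w AND u) AND NOT x OR w AND NOT u OR w AND u) AND NOT x
= (w AND NOT u OR w AND u) AND NOT x
= w AND NOT x

w AND NOT x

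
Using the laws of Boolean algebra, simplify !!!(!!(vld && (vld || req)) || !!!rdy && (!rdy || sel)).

!vld && rdy

!!!(!!(vld && (vld || req)) || !!!rdy && (!rdy || sel))
= !(!!(vld && (vld || req)) || !!!rdy && (!rdy || sel))   [double negation]
= !(!!(vld && (vld || req)) || !rdy && (!rdy || sel))   [double negation]
= !(!!(vld && (vld || req)) || !rdy)   [absorption]
= !(!!vld || !rdy)   [absorption]
= !vld && rdy   [De Morgan]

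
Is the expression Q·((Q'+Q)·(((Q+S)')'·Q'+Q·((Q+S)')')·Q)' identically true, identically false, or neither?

Q·((Q'+Q)·(((Q+S)')'·Q'+Q·((Q+S)')')·Q)'
= Q·((Q'+Q)·((Q+S)')'·Q)'   [distribution]
= Q·(((Q+S)')'·Q)'   [complement / identity]
= Q·((Q+S)·Q)'   [double negation]
= Q·Q'   [absorption]
= 0   [complement]

identically false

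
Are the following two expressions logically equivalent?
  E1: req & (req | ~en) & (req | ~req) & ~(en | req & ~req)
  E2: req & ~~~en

E1: req & (req | ~en) & (req | ~req) & ~(en | req & ~req)
    = req & (req | ~en) & ~(en | req & ~req)   [complement / identity]
    = req & ~(en | req & ~req)   [absorption]
    = req & ~en   [complement / identity]
E2: req & ~~~en
    = req & ~en   [double negation]
Both reduce to req & ~en, so they are equivalent.

Yes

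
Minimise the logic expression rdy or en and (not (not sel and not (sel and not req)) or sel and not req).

rdy or en and sel

rdy or en and (not (not sel and not (sel and not req)) or sel and not req)
= rdy or en and (sel or sel and not req or sel and not req)   (De Morgan)
= rdy or en and (sel or sel and not req)   (absorption)
= rdy or en and sel   (absorption)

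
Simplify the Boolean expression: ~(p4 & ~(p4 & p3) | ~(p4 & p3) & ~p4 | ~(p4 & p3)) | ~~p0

~(p4 & ~(p4 & p3) | ~(p4 & p3) & ~p4 | ~(p4 & p3)) | ~~p0
= ~(~(p4 & p3) | ~(p4 & p3)) | ~~p0   (distribution)
= p4 & p3 & p4 & p3 | ~~p0   (De Morgan)
= p4 & p3 | ~~p0   (idempotence)
= p4 & p3 | p0   (double negation)

p4 & p3 | p0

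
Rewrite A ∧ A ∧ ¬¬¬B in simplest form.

A ∧ A ∧ ¬¬¬B
= A ∧ ¬¬¬B   [idempotence]
= A ∧ ¬B   [double negation]

A ∧ ¬B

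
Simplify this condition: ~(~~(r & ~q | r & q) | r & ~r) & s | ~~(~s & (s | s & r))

~(~~(r & ~q | r & q) | r & ~r) & s | ~~(~s & (s | s & r))
= ~(~~r | r & ~r) & s | ~~(~s & (s | s & r))   [distribution]
= ~(~~r | r & ~r) & s | ~s & (s | s & r)   [double negation]
= ~(~~r | r & ~r) & s | ~s & s   [absorption]
= ~(r | r & ~r) & s | ~s & s   [double negation]
= ~r & s | ~s & s   [complement / identity]
= ~r & s   [complement / identity]

~r & s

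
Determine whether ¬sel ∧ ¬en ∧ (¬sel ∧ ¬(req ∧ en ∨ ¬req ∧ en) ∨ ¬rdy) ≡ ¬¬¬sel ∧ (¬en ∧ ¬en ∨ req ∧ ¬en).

E1: ¬sel ∧ ¬en ∧ (¬sel ∧ ¬(req ∧ en ∨ ¬req ∧ en) ∨ ¬rdy)
    = ¬sel ∧ ¬en ∧ (¬sel ∧ ¬en ∨ ¬rdy)   [distribution]
    = ¬sel ∧ ¬en   [absorption]
E2: ¬¬¬sel ∧ (¬en ∧ ¬en ∨ req ∧ ¬en)
    = ¬¬¬sel ∧ (¬en ∨ req) ∧ ¬en   [distribution]
    = ¬¬¬sel ∧ ¬en   [absorption]
    = ¬sel ∧ ¬en   [double negation]
Both reduce to ¬sel ∧ ¬en, so they are equivalent.

Yes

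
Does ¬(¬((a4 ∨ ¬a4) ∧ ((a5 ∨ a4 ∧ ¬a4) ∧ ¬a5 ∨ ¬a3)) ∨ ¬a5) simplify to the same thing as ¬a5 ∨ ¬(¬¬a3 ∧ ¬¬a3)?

E1: ¬(¬((a4 ∨ ¬a4) ∧ ((a5 ∨ a4 ∧ ¬a4) ∧ ¬a5 ∨ ¬a3)) ∨ ¬a5)
    = (a4 ∨ ¬a4) ∧ ((a5 ∨ a4 ∧ ¬a4) ∧ ¬a5 ∨ ¬a3) ∧ a5   (De Morgan)
    = ((a5 ∨ a4 ∧ ¬a4) ∧ ¬a5 ∨ ¬a3) ∧ a5   (complement / identity)
    = (a5 ∧ ¬a5 ∨ ¬a3) ∧ a5   (complement / identity)
    = ¬a3 ∧ a5   (complement / identity)
E2: ¬a5 ∨ ¬(¬¬a3 ∧ ¬¬a3)
    = ¬a5 ∨ ¬¬¬a3   (idempotence)
    = ¬a5 ∨ ¬a3   (double negation)
These differ: at a3=0, a4=0, a5=0, E1 = 0 but E2 = 1.

No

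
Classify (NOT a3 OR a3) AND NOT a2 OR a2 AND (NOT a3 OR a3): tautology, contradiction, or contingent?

(NOT a3 OR a3) AND NOT a2 OR a2 AND (NOT a3 OR a3)
= NOT a3 OR a3
= TRUE

tautology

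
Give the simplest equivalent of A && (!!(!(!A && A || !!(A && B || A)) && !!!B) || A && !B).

A && !B

A && (!!(!(!A && A || !!(A && B || A)) && !!!B) || A && !B)
= A && (!!(!(!A && A || !!A) && !!!B) || A && !B)   — absorption
= A && (!!(!!!A && !!!B) || A && !B)   — complement / identity
= A && (!!!A && !!!B || A && !B)   — double negation
= A && (!!!A && !B || A && !B)   — double negation
= A && (!A && !B || A && !B)   — double negation
= A && !B   — distribution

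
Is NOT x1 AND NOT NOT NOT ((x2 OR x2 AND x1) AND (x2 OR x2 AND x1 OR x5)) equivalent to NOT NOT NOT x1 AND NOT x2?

Yes

E1: NOT x1 AND NOT NOT NOT ((x2 OR x2 AND x1) AND (x2 OR x2 AND x1 OR x5))
    = NOT x1 AND NOT NOT NOT (x2 OR x2 AND x1)
    = NOT x1 AND NOT NOT NOT x2
    = NOT x1 AND NOT x2
E2: NOT NOT NOT x1 AND NOT x2
    = NOT x1 AND NOT x2
Both reduce to NOT x1 AND NOT x2, so they are equivalent.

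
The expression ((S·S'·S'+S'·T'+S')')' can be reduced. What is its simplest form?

((S·S'·S'+S'·T'+S')')'
= ((S·S'·S'+S')')'
= S·S'·S'+S'
= S·S'+S'
= S'

S'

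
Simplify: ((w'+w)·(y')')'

((w'+w)·(y')')'
= ((y')')'   — complement / identity
= y'   — double negation

y'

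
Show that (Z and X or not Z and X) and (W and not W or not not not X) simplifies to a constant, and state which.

False

(Z and X or not Z and X) and (W and not W or not not not X)
= (Z and X or not Z and X) and (W and not W or not X)   [double negation]
= X and (W and not W or not X)   [distribution]
= X and not X   [complement / identity]
= False   [complement]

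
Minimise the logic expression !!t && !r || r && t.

t

!!t && !r || r && t
= t && !r || r && t   [double negation]
= (!r || r) && t   [distribution]
= t   [complement / identity]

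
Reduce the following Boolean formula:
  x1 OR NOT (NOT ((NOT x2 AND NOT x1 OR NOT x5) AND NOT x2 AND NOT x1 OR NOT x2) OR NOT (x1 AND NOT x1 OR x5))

x1 OR NOT x2 AND x5

x1 OR NOT (NOT ((NOT x2 AND NOT x1 OR NOT x5) AND NOT x2 AND NOT x1 OR NOT x2) OR NOT (x1 AND NOT x1 OR x5))
= x1 OR NOT (NOT ((NOT x2 AND NOT x1 OR NOT x5) AND NOT x2 AND NOT x1 OR NOT x2) OR NOT x5)   — complement / identity
= x1 OR NOT (NOT (NOT x2 AND NOT x1 OR NOT x2) OR NOT x5)   — absorption
= x1 OR (NOT x2 AND NOT x1 OR NOT x2) AND x5   — De Morgan
= x1 OR NOT x2 AND x5   — absorption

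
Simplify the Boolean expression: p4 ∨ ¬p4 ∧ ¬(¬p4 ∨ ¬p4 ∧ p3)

p4 ∨ ¬p4 ∧ ¬(¬p4 ∨ ¬p4 ∧ p3)
= p4 ∨ ¬p4 ∧ ¬¬p4   — absorption
= p4 ∨ ¬p4 ∧ p4   — double negation
= p4   — complement / identity

p4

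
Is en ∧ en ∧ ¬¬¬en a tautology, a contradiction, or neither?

en ∧ en ∧ ¬¬¬en
= en ∧ ¬¬¬en   — idempotence
= en ∧ ¬en   — double negation
= False   — complement

contradiction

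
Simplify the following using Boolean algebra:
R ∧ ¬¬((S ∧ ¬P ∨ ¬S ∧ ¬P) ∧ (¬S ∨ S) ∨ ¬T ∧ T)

R ∧ ¬¬((S ∧ ¬P ∨ ¬S ∧ ¬P) ∧ (¬S ∨ S) ∨ ¬T ∧ T)
= R ∧ ¬¬((S ∧ ¬P ∨ ¬S ∧ ¬P) ∧ (¬S ∨ S))   [complement / identity]
= R ∧ ¬¬(¬P ∧ (¬S ∨ S))   [distribution]
= R ∧ ¬P ∧ (¬S ∨ S)   [double negation]
= R ∧ ¬P   [complement / identity]

R ∧ ¬P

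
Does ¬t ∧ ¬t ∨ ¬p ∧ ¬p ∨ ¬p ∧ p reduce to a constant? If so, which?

no

¬t ∧ ¬t ∨ ¬p ∧ ¬p ∨ ¬p ∧ p
= ¬t ∧ ¬t ∨ ¬p   [distribution]
= ¬t ∨ ¬p   [idempotence]
This depends on p, t, so it is not a constant.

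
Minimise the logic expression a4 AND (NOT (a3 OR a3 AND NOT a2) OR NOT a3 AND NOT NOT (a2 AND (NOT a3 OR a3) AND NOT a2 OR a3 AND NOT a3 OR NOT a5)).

a4 AND (NOT (a3 OR a3 AND NOT a2) OR NOT a3 AND NOT NOT (a2 AND (NOT a3 OR a3) AND NOT a2 OR a3 AND NOT a3 OR NOT a5))
= a4 AND (NOT (a3 OR a3 AND NOT a2) OR NOT a3 AND NOT NOT (a2 AND (NOT a3 OR a3) AND NOT a2 OR NOT a5))   [complement / identity]
= a4 AND (NOT (a3 OR a3 AND NOT a2) OR NOT a3 AND (a2 AND (NOT a3 OR a3) AND NOT a2 OR NOT a5))   [double negation]
= a4 AND (NOT (a3 OR a3 AND NOT a2) OR NOT a3 AND (a2 AND NOT a2 OR NOT a5))   [complement / identity]
= a4 AND (NOT a3 OR NOT a3 AND (a2 AND NOT a2 OR NOT a5))   [absorption]
= a4 AND (NOT a3 OR NOT a3 AND NOT a5)   [complement / identity]
= a4 AND NOT a3   [absorption]

a4 AND NOT a3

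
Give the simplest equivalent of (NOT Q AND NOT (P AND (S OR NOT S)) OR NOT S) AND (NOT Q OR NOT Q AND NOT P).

(NOT Q AND NOT (P AND (S OR NOT S)) OR NOT S) AND (NOT Q OR NOT Q AND NOT P)
= (NOT Q AND NOT P OR NOT S) AND (NOT Q OR NOT Q AND NOT P)   (complement / identity)
= NOT Q AND NOT P OR NOT S AND NOT Q   (distribution)
= NOT Q AND (NOT P OR NOT S)   (distribution)

NOT Q AND (NOT P OR NOT S)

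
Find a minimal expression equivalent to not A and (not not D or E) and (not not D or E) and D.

not A and D

not A and (not not D or E) and (not not D or E) and D
= not A and (not not D or E) and D   (idempotence)
= not A and (D or E) and D   (double negation)
= not A and D   (absorption)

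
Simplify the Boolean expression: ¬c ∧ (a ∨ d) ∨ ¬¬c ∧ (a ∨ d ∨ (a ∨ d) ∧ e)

¬c ∧ (a ∨ d) ∨ ¬¬c ∧ (a ∨ d ∨ (a ∨ d) ∧ e)
= ¬c ∧ (a ∨ d) ∨ c ∧ (a ∨ d ∨ (a ∨ d) ∧ e)   — double negation
= ¬c ∧ (a ∨ d) ∨ c ∧ (a ∨ d)   — absorption
= a ∨ d   — distribution

a ∨ d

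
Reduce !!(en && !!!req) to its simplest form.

!!(en && !!!req)
= en && !!!req   — double negation
= en && !req   — double negation

en && !req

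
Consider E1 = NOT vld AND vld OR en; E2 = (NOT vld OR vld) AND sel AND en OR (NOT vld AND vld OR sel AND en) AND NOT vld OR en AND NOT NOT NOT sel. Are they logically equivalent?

Yes

E1: NOT vld AND vld OR en
    = en   [complement / identity]
E2: (NOT vld OR vld) AND sel AND en OR (NOT vld AND vld OR sel AND en) AND NOT vld OR en AND NOT NOT NOT sel
    = (NOT vld OR vld) AND sel AND en OR sel AND en AND NOT vld OR en AND NOT NOT NOT sel   [complement / identity]
    = (NOT vld OR vld) AND sel AND en OR sel AND en AND NOT vld OR en AND NOT sel   [double negation]
    = sel AND en OR sel AND en AND NOT vld OR en AND NOT sel   [complement / identity]
    = sel AND en OR en AND NOT sel   [absorption]
    = en   [distribution]
Both reduce to en, so they are equivalent.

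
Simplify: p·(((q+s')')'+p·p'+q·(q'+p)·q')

p·(q+s')

p·(((q+s')')'+p·p'+q·(q'+p)·q')
= p·(((q+s')')'+p·p'+q·q')   (absorption)
= p·(q+s'+p·p'+q·q')   (double negation)
= p·(q+s'+p·p')   (complement / identity)
= p·(q+s')   (complement / identity)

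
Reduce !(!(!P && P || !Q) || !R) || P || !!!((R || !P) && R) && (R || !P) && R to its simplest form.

!(!(!P && P || !Q) || !R) || P || !!!((R || !P) && R) && (R || !P) && R
= !(!!Q || !R) || P || !!!((R || !P) && R) && (R || !P) && R   [complement / identity]
= !Q && R || P || !!!((R || !P) && R) && (R || !P) && R   [De Morgan]
= !Q && R || P || !!!((R || !P) && R) && R   [absorption]
= !Q && R || P || !((R || !P) && R) && R   [double negation]
= !Q && R || P || !R && R   [absorption]
= !Q && R || P   [complement / identity]

!Q && R || P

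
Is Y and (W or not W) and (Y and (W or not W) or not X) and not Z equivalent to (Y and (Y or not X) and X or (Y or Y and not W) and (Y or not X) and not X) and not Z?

Yes

E1: Y and (W or not W) and (Y and (W or not W) or not X) and not Z
    = Y and (W or not W) and not Z   [absorption]
    = Y and not Z   [complement / identity]
E2: (Y and (Y or not X) and X or (Y or Y and not W) and (Y or not X) and not X) and not Z
    = (Y and (Y or not X) and X or Y and (Y or not X) and not X) and not Z   [absorption]
    = Y and (Y or not X) and not Z   [distribution]
    = Y and not Z   [absorption]
Both reduce to Y and not Z, so they are equivalent.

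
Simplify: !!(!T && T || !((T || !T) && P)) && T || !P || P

!!(!T && T || !((T || !T) && P)) && T || !P || P
= !!!((T || !T) && P) && T || !P || P   (complement / identity)
= !!!P && T || !P || P   (complement / identity)
= !P && T || !P || P   (double negation)
= !P || P   (absorption)
= true   (complement)

true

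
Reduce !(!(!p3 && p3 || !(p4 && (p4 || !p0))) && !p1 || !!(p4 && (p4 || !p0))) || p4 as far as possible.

!(!(!p3 && p3 || !(p4 && (p4 || !p0))) && !p1 || !!(p4 && (p4 || !p0))) || p4
= !(!!(p4 && (p4 || !p0)) && !p1 || !!(p4 && (p4 || !p0))) || p4   [complement / identity]
= !!!(p4 && (p4 || !p0)) || p4   [absorption]
= !!!p4 || p4   [absorption]
= !p4 || p4   [double negation]
= true   [complement]

true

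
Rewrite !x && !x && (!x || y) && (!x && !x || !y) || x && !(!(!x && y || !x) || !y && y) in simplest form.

!x && !x && (!x || y) && (!x && !x || !y) || x && !(!(!x && y || !x) || !y && y)
= !x && !x && (!x && !x || !y) || x && !(!(!x && y || !x) || !y && y)   [absorption]
= !x && !x || x && !(!(!x && y || !x) || !y && y)   [absorption]
= !x && !x || x && !!(!x && y || !x)   [complement / identity]
= !x && !x || x && !!!x   [absorption]
= !x && !x || x && !x   [double negation]
= !x   [distribution]

!x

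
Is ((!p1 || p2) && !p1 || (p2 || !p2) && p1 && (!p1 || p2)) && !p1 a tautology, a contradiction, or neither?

((!p1 || p2) && !p1 || (p2 || !p2) && p1 && (!p1 || p2)) && !p1
= ((!p1 || p2) && !p1 || p1 && (!p1 || p2)) && !p1   (complement / identity)
= (!p1 || p2) && !p1   (distribution)
= !p1   (absorption)
This depends on p1, so it is not a constant.

neither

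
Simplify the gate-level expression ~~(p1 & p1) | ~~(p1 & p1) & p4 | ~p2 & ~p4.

~~(p1 & p1) | ~~(p1 & p1) & p4 | ~p2 & ~p4
= ~~(p1 & p1) | ~p2 & ~p4   — absorption
= ~~p1 | ~p2 & ~p4   — idempotence
= p1 | ~p2 & ~p4   — double negation

p1 | ~p2 & ~p4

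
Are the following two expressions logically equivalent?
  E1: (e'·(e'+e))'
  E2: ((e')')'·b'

E1: (e'·(e'+e))'
    = (e')'   — complement / identity
    = e   — double negation
E2: ((e')')'·b'
    = e'·b'   — double negation
These differ: at b=0, e=1, E1 = 1 but E2 = 0.

No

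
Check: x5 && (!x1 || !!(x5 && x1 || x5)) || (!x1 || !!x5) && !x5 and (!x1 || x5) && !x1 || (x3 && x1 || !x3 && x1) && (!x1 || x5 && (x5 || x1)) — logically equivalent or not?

Yes

E1: x5 && (!x1 || !!(x5 && x1 || x5)) || (!x1 || !!x5) && !x5
    = x5 && (!x1 || !!x5) || (!x1 || !!x5) && !x5   [absorption]
    = !x1 || !!x5   [distribution]
    = !x1 || x5   [double negation]
E2: (!x1 || x5) && !x1 || (x3 && x1 || !x3 && x1) && (!x1 || x5 && (x5 || x1))
    = (!x1 || x5) && !x1 || x1 && (!x1 || x5 && (x5 || x1))   [distribution]
    = (!x1 || x5) && !x1 || x1 && (!x1 || x5)   [absorption]
    = !x1 || x5   [distribution]
Both reduce to !x1 || x5, so they are equivalent.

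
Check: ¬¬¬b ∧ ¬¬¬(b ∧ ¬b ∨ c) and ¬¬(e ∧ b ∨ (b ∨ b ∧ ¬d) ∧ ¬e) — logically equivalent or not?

No

E1: ¬¬¬b ∧ ¬¬¬(b ∧ ¬b ∨ c)
    = ¬b ∧ ¬¬¬(b ∧ ¬b ∨ c)
    = ¬b ∧ ¬¬¬c
    = ¬b ∧ ¬c
E2: ¬¬(e ∧ b ∨ (b ∨ b ∧ ¬d) ∧ ¬e)
    = ¬¬(e ∧ b ∨ b ∧ ¬e)
    = ¬¬b
    = b
These differ: at b=1, c=0, d=0, e=1, E1 = 0 but E2 = 1.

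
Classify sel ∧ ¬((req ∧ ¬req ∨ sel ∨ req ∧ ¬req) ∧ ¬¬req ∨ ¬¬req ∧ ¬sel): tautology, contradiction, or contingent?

sel ∧ ¬((req ∧ ¬req ∨ sel ∨ req ∧ ¬req) ∧ ¬¬req ∨ ¬¬req ∧ ¬sel)
= sel ∧ ¬((sel ∨ req ∧ ¬req) ∧ ¬¬req ∨ ¬¬req ∧ ¬sel)
= sel ∧ ¬(sel ∧ ¬¬req ∨ ¬¬req ∧ ¬sel)
= sel ∧ ¬¬¬req
= sel ∧ ¬req
This depends on req, sel, so it is not a constant.

contingent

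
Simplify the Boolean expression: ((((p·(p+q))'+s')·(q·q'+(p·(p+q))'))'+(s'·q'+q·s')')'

p'·s'

((((p·(p+q))'+s')·(q·q'+(p·(p+q))'))'+(s'·q'+q·s')')'
= ((((p·(p+q))'+s')·(q·q'+(p·(p+q))'))'+(s')')'   (distribution)
= ((p·(p+q))'+s')·(q·q'+(p·(p+q))')·s'   (De Morgan)
= ((p·(p+q))'+s')·(p·(p+q))'·s'   (complement / identity)
= (p·(p+q))'·s'   (absorption)
= p'·s'   (absorption)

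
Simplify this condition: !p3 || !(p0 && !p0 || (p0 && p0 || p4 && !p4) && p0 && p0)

!p3 || !p0

!p3 || !(p0 && !p0 || (p0 && p0 || p4 && !p4) && p0 && p0)
= !p3 || !(p0 && !p0 || p0 && p0 && p0 && p0)   — complement / identity
= !p3 || !(p0 && !p0 || p0 && p0)   — idempotence
= !p3 || !p0   — distribution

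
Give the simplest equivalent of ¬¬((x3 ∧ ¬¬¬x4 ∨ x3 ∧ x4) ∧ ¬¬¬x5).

x3 ∧ ¬x5

¬¬((x3 ∧ ¬¬¬x4 ∨ x3 ∧ x4) ∧ ¬¬¬x5)
= ¬¬((x3 ∧ ¬x4 ∨ x3 ∧ x4) ∧ ¬¬¬x5)   — double negation
= ¬¬((x3 ∧ ¬x4 ∨ x3 ∧ x4) ∧ ¬x5)   — double negation
= (x3 ∧ ¬x4 ∨ x3 ∧ x4) ∧ ¬x5   — double negation
= x3 ∧ ¬x5   — distribution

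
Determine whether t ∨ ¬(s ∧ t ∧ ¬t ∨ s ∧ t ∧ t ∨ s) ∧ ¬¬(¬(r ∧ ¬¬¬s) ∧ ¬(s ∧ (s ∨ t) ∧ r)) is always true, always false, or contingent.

contingent

t ∨ ¬(s ∧ t ∧ ¬t ∨ s ∧ t ∧ t ∨ s) ∧ ¬¬(¬(r ∧ ¬¬¬s) ∧ ¬(s ∧ (s ∨ t) ∧ r))
= t ∨ ¬(s ∧ t ∨ s) ∧ ¬¬(¬(r ∧ ¬¬¬s) ∧ ¬(s ∧ (s ∨ t) ∧ r))   (distribution)
= t ∨ ¬(s ∧ t ∨ s) ∧ ¬(r ∧ ¬¬¬s ∨ s ∧ (s ∨ t) ∧ r)   (De Morgan)
= t ∨ ¬s ∧ ¬(r ∧ ¬¬¬s ∨ s ∧ (s ∨ t) ∧ r)   (absorption)
= t ∨ ¬s ∧ ¬(r ∧ ¬s ∨ s ∧ (s ∨ t) ∧ r)   (double negation)
= t ∨ ¬s ∧ ¬(r ∧ ¬s ∨ s ∧ r)   (absorption)
= t ∨ ¬s ∧ ¬r   (distribution)
This depends on r, s, t, so it is not a constant.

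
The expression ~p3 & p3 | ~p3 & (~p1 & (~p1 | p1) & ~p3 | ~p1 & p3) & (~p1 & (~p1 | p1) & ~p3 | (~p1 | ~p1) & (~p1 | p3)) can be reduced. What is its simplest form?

~p3 & ~p1

~p3 & p3 | ~p3 & (~p1 & (~p1 | p1) & ~p3 | ~p1 & p3) & (~p1 & (~p1 | p1) & ~p3 | (~p1 | ~p1) & (~p1 | p3))
= ~p3 & (~p1 & (~p1 | p1) & ~p3 | ~p1 & p3) & (~p1 & (~p1 | p1) & ~p3 | (~p1 | ~p1) & (~p1 | p3))   [complement / identity]
= ~p3 & (~p1 & p3 & (~p1 | ~p1) & (~p1 | p3) | ~p1 & (~p1 | p1) & ~p3)   [distribution]
= ~p3 & (~p1 & p3 & (~p1 & p3 | ~p1) | ~p1 & (~p1 | p1) & ~p3)   [distribution]
= ~p3 & (~p1 & p3 & (~p1 & p3 | ~p1) | ~p1 & ~p3)   [complement / identity]
= ~p3 & (~p1 & p3 | ~p1 & ~p3)   [absorption]
= ~p3 & ~p1   [distribution]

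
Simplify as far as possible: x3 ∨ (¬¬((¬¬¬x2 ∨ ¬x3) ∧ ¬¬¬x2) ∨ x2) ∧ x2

x3 ∨ (¬¬((¬¬¬x2 ∨ ¬x3) ∧ ¬¬¬x2) ∨ x2) ∧ x2
= x3 ∨ (¬¬((¬¬¬x2 ∨ ¬x3) ∧ ¬x2) ∨ x2) ∧ x2
= x3 ∨ (¬¬((¬x2 ∨ ¬x3) ∧ ¬x2) ∨ x2) ∧ x2
= x3 ∨ (¬¬¬x2 ∨ x2) ∧ x2
= x3 ∨ (¬x2 ∨ x2) ∧ x2
= x3 ∨ x2

x3 ∨ x2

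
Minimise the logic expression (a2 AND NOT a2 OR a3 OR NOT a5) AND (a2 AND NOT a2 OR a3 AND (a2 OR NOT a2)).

a3

(a2 AND NOT a2 OR a3 OR NOT a5) AND (a2 AND NOT a2 OR a3 AND (a2 OR NOT a2))
= (a2 AND NOT a2 OR a3 OR NOT a5) AND (a2 AND NOT a2 OR a3)   [complement / identity]
= a2 AND NOT a2 OR a3   [absorption]
= a3   [complement / identity]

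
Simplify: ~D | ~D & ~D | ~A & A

~D

~D | ~D & ~D | ~A & A
= ~D | ~D & ~D   [complement / identity]
= ~D | ~D   [idempotence]
= ~D   [idempotence]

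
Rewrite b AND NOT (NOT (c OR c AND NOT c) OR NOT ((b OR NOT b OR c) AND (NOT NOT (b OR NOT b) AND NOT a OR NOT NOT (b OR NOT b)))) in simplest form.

b AND NOT (NOT (c OR c AND NOT c) OR NOT ((b OR NOT b OR c) AND (NOT NOT (b OR NOT b) AND NOT a OR NOT NOT (b OR NOT b))))
= b AND NOT (NOT (c OR c AND NOT c) OR NOT ((b OR NOT b OR c) AND NOT NOT (b OR NOT b)))   [absorption]
= b AND NOT (NOT (c OR c AND NOT c) OR NOT ((b OR NOT b OR c) AND (b OR NOT b)))   [double negation]
= b AND (c OR c AND NOT c) AND (b OR NOT b OR c) AND (b OR NOT b)   [De Morgan]
= b AND c AND (b OR NOT b OR c) AND (b OR NOT b)   [complement / identity]
= b AND c AND (b OR NOT b)   [absorption]
= b AND c   [complement / identity]

b AND c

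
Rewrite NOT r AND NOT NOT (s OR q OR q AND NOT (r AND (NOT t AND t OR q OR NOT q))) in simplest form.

NOT r AND (s OR q)

NOT r AND NOT NOT (s OR q OR q AND NOT (r AND (NOT t AND t OR q OR NOT q)))
= NOT r AND NOT NOT (s OR q OR q AND NOT (r AND (q OR NOT q)))   (complement / identity)
= NOT r AND NOT NOT (s OR q OR q AND NOT r)   (complement / identity)
= NOT r AND NOT NOT (s OR q)   (absorption)
= NOT r AND (s OR q)   (double negation)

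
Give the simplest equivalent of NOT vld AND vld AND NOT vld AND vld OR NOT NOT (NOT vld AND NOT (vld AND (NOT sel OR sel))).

NOT vld AND vld AND NOT vld AND vld OR NOT NOT (NOT vld AND NOT (vld AND (NOT sel OR sel)))
= NOT vld AND vld OR NOT NOT (NOT vld AND NOT (vld AND (NOT sel OR sel)))   [idempotence]
= NOT vld AND vld OR NOT NOT (NOT vld AND NOT vld)   [complement / identity]
= NOT vld AND vld OR NOT vld AND NOT vld   [double negation]
= NOT vld   [distribution]

NOT vld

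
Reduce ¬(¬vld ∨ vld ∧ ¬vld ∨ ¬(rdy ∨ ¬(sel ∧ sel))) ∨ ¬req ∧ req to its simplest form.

vld ∧ (rdy ∨ ¬sel)

¬(¬vld ∨ vld ∧ ¬vld ∨ ¬(rdy ∨ ¬(sel ∧ sel))) ∨ ¬req ∧ req
= ¬(¬vld ∨ vld ∧ ¬vld ∨ ¬(rdy ∨ ¬sel)) ∨ ¬req ∧ req   [idempotence]
= ¬(¬vld ∨ ¬(rdy ∨ ¬sel)) ∨ ¬req ∧ req   [complement / identity]
= vld ∧ (rdy ∨ ¬sel) ∨ ¬req ∧ req   [De Morgan]
= vld ∧ (rdy ∨ ¬sel)   [complement / identity]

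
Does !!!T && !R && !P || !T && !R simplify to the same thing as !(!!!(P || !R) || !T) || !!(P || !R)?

E1: !!!T && !R && !P || !T && !R
    = !T && !R && !P || !T && !R
    = !T && !R
E2: !(!!!(P || !R) || !T) || !!(P || !R)
    = !!(P || !R) && T || !!(P || !R)
    = !!(P || !R)
    = P || !R
These differ: at P=1, R=0, T=1, E1 = 0 but E2 = 1.

No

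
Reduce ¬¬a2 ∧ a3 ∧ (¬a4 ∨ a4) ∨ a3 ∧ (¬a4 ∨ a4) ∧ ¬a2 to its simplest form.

¬¬a2 ∧ a3 ∧ (¬a4 ∨ a4) ∨ a3 ∧ (¬a4 ∨ a4) ∧ ¬a2
= a2 ∧ a3 ∧ (¬a4 ∨ a4) ∨ a3 ∧ (¬a4 ∨ a4) ∧ ¬a2   — double negation
= a3 ∧ (¬a4 ∨ a4)   — distribution
= a3   — complement / identity

a3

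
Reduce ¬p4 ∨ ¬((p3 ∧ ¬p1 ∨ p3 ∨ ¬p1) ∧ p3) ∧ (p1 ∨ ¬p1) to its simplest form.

¬p4 ∨ ¬p3

¬p4 ∨ ¬((p3 ∧ ¬p1 ∨ p3 ∨ ¬p1) ∧ p3) ∧ (p1 ∨ ¬p1)
= ¬p4 ∨ ¬((p3 ∨ ¬p1) ∧ p3) ∧ (p1 ∨ ¬p1)   [absorption]
= ¬p4 ∨ ¬((p3 ∨ ¬p1) ∧ p3)   [complement / identity]
= ¬p4 ∨ ¬p3   [absorption]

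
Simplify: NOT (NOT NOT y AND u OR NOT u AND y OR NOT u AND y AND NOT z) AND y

NOT (NOT NOT y AND u OR NOT u AND y OR NOT u AND y AND NOT z) AND y
= NOT (NOT NOT y AND u OR NOT u AND y) AND y   — absorption
= NOT (y AND u OR NOT u AND y) AND y   — double negation
= NOT y AND y   — distribution
= FALSE   — complement

FALSE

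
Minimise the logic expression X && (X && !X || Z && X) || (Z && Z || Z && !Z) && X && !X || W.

X && (X && !X || Z && X) || (Z && Z || Z && !Z) && X && !X || W
= X && Z && X || (Z && Z || Z && !Z) && X && !X || W
= X && Z && X || Z && X && !X || W
= Z && X || W

Z && X || W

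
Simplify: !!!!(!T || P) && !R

!!!!(!T || P) && !R
= !!(!T || P) && !R   (double negation)
= (!T || P) && !R   (double negation)

(!T || P) && !R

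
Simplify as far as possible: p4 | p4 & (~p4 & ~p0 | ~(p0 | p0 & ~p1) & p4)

p4

p4 | p4 & (~p4 & ~p0 | ~(p0 | p0 & ~p1) & p4)
= p4 | p4 & (~p4 & ~p0 | ~p0 & p4)   (absorption)
= p4 | p4 & ~p0   (distribution)
= p4   (absorption)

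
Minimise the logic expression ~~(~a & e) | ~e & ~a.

~~(~a & e) | ~e & ~a
= ~a & e | ~e & ~a   (double negation)
= (e | ~e) & ~a   (distribution)
= ~a   (complement / identity)

~a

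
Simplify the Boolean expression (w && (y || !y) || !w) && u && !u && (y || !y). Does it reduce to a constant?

false

(w && (y || !y) || !w) && u && !u && (y || !y)
= (w && (y || !y) || !w) && u && !u
= (w || !w) && u && !u
= u && !u
= false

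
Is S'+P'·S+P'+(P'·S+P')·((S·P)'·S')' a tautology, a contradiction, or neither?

neither

S'+P'·S+P'+(P'·S+P')·((S·P)'·S')'
= S'+P'·S+P'+(P'·S+P')·(S·P+S)
= S'+P'·S+P'+(P'·S+P')·S
= S'+P'·S+P'
= S'+P'
This depends on P, S, so it is not a constant.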